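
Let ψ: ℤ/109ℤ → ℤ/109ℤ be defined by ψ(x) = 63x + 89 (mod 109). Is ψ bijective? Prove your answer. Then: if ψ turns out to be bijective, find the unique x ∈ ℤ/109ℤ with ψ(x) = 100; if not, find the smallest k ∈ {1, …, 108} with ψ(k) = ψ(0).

59

Recall that ψ is injective if ψ(u) = ψ(v) implies u = v.
Suppose ψ(u) = ψ(v) in ℤ/109ℤ. Then 63u + 89 ≡ 63v + 89 (mod 109), hence 63(u − v) ≡ 0 (mod 109).
Since gcd(63, 109) = 1, 63 is invertible modulo 109, thus u − v ≡ 0 (mod 109), i.e. u = v.
We now compute 63⁻¹ mod 109 explicitly. Euclid's algorithm: 109 = 1·63 + 46, 63 = 1·46 + 17, 46 = 2·17 + 12, 17 = 1·12 + 5, 12 = 2·5 + 2, 5 = 2·2 + 1; back-substituting gives 1 = 45·63 − 26·109, so 63⁻¹ ≡ 45 (mod 109).
For any y ∈ ℤ/109ℤ, x = 45(y − 89) mod 109 satisfies ψ(x) = 63·45(y − 89) + 89 ≡ y (since 63·45 ≡ 1 mod 109). So every y has a preimage.
Hence ψ is bijective.
Since ψ is bijective, we compute ψ⁻¹(100): solve 63x + 89 ≡ 100 (mod 109), i.e. 63x ≡ 11 (mod 109).
Multiplying by 63⁻¹ = 45 gives x ≡ 45·11 = 495 = 4·109 + 59 ≡ 59 (mod 109).
Check: ψ(59) = 63·59 + 89 = 3806 = 34·109 + 100 ≡ 100 (mod 109).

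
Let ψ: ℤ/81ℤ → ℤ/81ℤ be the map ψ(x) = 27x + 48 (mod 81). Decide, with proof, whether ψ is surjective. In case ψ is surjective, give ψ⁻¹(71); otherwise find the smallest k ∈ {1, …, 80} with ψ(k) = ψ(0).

3

Recall: ψ is surjective if every y in the codomain equals ψ(x) for some x in the domain.
Since gcd(27, 81) = 27, we have 27x ≡ 0 (mod 27) for all x, so ψ(x) ≡ 21 (mod 27).
But 0 ≢ 21 (mod 27), so 0 ∈ ℤ/81ℤ has no preimage. Therefore ψ is not surjective.
Since ψ is not surjective, we find the least positive k with ψ(k) = ψ(0): this means 27k ≡ 0 (mod 81), i.e. 81 ∣ 27k. Since gcd(27, 81) = 27, dividing through by 27 this holds exactly when 3 ∣ k.
The smallest positive such k is 3.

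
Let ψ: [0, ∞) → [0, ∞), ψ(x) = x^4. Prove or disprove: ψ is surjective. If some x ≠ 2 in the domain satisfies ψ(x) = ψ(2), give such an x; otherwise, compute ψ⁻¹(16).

For any y ∈ [0, ∞), x = y^{1/4} ∈ [0, ∞) gives ψ(x) = y, so ψ is surjective.
Since x ↦ x^4 is strictly increasing on [0, ∞), it is injective there, so no x ≠ 2 in the domain has ψ(x) = ψ(2). We therefore compute ψ⁻¹(16) = 16^{1/4} = 2 (indeed 2^4 = 16).

2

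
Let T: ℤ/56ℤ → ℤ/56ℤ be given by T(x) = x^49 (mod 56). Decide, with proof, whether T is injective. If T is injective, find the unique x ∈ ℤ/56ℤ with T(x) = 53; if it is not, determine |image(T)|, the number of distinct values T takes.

T(0) = 0^49 = 0.
T(14): Repeated squaring mod 56: 14^1 ≡ 14, 14^2 ≡ 14² = 196 ≡ 28, 14^4 ≡ 28² = 784 ≡ 0, 14^8 ≡ 0² = 0, 14^16 ≡ 0² = 0, 14^32 ≡ 0² = 0. Since 49 = 32 + 16 + 1, 14^49 ≡ 0·0·14: 0·0 = 0, then 0·14 = 0. So 14^49 ≡ 0 (mod 56).
So T(0) = T(14) = 0 while 0 ≠ 14, so T is not injective.
Since T is not injective, we determine |image(T)|. Computing x^49 mod 56 for each x (by repeated squaring, reducing mod 56 at every step), the values T(0), T(1), …, T(55) are: 0, 1, 16, 3, 32, 5, 48, 7, 8, 9, 24, 11, 40, 13, 0, 15, 16, 17, 32, 19, 48, 21, 8, 23, 24, 25, 40, 27, 0, 29, 16, 31, 32, 33, 48, 35, 8, 37, 24, 39, 40, 41, 0, 43, 16, 45, 32, 47, 48, 49, 8, 51, 24, 53, 40, 55.
The distinct values are {0, 1, 3, 5, 7, 8, 9, 11, 13, 15, 16, 17, 19, 21, 23, 24, 25, 27, 29, 31, 32, 33, 35, 37, 39, 40, 41, 43, 45, 47, 48, 49, 51, 53, 55}; there are 35 of them.

35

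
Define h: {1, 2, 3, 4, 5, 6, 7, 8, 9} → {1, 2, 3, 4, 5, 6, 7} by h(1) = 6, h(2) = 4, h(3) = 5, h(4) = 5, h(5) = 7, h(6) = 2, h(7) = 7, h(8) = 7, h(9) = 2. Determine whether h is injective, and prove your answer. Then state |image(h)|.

h(3) = 5 = h(4) with 3 ≠ 4, so h is not injective.
The image of h is {2, 4, 5, 6, 7}, which has 5 elements.

5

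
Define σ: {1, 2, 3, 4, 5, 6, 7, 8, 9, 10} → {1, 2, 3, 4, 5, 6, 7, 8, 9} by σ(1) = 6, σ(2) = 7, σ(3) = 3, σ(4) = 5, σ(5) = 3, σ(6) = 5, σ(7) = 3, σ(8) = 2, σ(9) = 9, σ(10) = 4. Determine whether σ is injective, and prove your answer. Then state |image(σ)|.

σ(3) = 3 = σ(5) with 3 ≠ 5, so σ is not injective.
The image of σ is {2, 3, 4, 5, 6, 7, 9}, which has 7 elements.

7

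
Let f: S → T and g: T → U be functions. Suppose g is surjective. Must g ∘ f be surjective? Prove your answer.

No. Take S = {1}, T = U = {1, 2}, f(1) = 1, and g = identity (surjective).
Then (g ∘ f)(1) = 1, and 2 ∈ U has no preimage under g ∘ f, so g ∘ f is not surjective.

not surjective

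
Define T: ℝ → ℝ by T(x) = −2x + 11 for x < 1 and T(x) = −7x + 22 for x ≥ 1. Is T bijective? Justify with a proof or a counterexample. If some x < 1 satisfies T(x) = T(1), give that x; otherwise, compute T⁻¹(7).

-2

Both pieces are strictly decreasing (slopes −2 and −7), so each is injective on its own interval.
The left piece maps (−∞, 1) onto (9, ∞); the right piece maps [1, ∞) onto (−∞, 15].
These images overlap. In particular T(1) = 15 (right piece), and solving −2x + 11 = 15 on the left piece gives x = −2 < 1.
So T(−2) = T(1) with −2 ≠ 1, and T is not injective, hence not bijective. This x = −2 is the requested value below 1.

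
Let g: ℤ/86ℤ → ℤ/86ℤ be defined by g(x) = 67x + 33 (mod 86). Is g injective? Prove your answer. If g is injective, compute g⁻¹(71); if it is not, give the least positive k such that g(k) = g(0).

By definition, g is injective when g(u) = g(v) forces u = v.
Suppose g(u) = g(v) in ℤ/86ℤ. Then 67u + 33 ≡ 67v + 33 (mod 86), so 67(u − v) ≡ 0 (mod 86).
Since gcd(67, 86) = 1, 67 is invertible modulo 86, therefore u − v ≡ 0 (mod 86), i.e. u = v.
Therefore g is injective.
We now compute 67⁻¹ mod 86 explicitly. Euclid's algorithm: 86 = 1·67 + 19, 67 = 3·19 + 10, 19 = 1·10 + 9, 10 = 1·9 + 1; back-substituting gives 1 = 9·67 − 7·86, so 67⁻¹ ≡ 9 (mod 86).
Since g is injective, we compute g⁻¹(71): solve 67x + 33 ≡ 71 (mod 86), i.e. 67x ≡ 38 (mod 86).
Multiplying by 67⁻¹ = 9 gives x ≡ 9·38 = 342 = 3·86 + 84 ≡ 84 (mod 86).
Check: g(84) = 67·84 + 33 = 5661 = 65·86 + 71 ≡ 71 (mod 86).

84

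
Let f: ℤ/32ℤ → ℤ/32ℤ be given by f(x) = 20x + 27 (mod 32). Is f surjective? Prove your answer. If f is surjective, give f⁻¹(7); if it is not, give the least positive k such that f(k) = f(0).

8

By definition, f is surjective if every y in the codomain equals f(x) for some x in the domain.
Since gcd(20, 32) = 4, we have 20x ≡ 0 (mod 4) for all x, so f(x) ≡ 3 (mod 4).
But 0 ≢ 3 (mod 4), so 0 ∈ ℤ/32ℤ has no preimage. Hence f is not surjective.
Since f is not surjective, we find the least positive k with f(k) = f(0): this means 20k ≡ 0 (mod 32), i.e. 32 ∣ 20k. Since gcd(20, 32) = 4, dividing through by 4 this holds exactly when 8 ∣ 5k, and as gcd(5, 8) = 1, exactly when 8 ∣ k.
The smallest positive such k is 8.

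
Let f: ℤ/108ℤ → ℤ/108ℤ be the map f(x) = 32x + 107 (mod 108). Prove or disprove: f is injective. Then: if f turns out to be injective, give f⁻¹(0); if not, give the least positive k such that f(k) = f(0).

27

We have gcd(32, 108) = 4 > 1. Taking a = 0 and b = 27: f(0) = 107 and f(27) = 32·27 + 107 = 971 ≡ 107 (mod 108).
So f(0) = f(27) while 0 ≠ 27, therefore f is not injective.
Since f is not injective, we find the least positive k with f(k) = f(0): this means 32k ≡ 0 (mod 108), i.e. 108 ∣ 32k. Since gcd(32, 108) = 4, dividing through by 4 this holds exactly when 27 ∣ 8k, and as gcd(8, 27) = 1, exactly when 27 ∣ k.
The smallest positive such k is 27.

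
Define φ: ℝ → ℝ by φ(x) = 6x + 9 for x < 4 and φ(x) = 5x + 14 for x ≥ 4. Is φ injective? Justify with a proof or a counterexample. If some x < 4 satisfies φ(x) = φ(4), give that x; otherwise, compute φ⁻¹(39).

5

Both pieces are strictly increasing (slopes 6 and 5), so each is injective on its own interval.
The left piece maps (−∞, 4) onto (−∞, 33); the right piece maps [4, ∞) onto [34, ∞).
These images are disjoint, so no value is attained by both pieces. Thus φ is injective.
Because the two images are disjoint, no x < 4 has φ(x) = φ(4), so we compute φ⁻¹(39): 39 lies in [34, ∞), so solve 5x + 14 = 39: x = (39 − 14)/5 = 5.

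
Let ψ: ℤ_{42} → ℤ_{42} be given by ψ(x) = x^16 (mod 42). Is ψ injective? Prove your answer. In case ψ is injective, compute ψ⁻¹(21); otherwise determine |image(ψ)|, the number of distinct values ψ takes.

16

ψ(4): Repeated squaring mod 42: 4^1 ≡ 4, 4^2 ≡ 4² = 16, 4^4 ≡ 16² = 256 ≡ 4, 4^8 ≡ 4² = 16, 4^16 ≡ 16² = 256 ≡ 4. So 4^16 ≡ 4 (mod 42).
ψ(10): Repeated squaring mod 42: 10^1 ≡ 10, 10^2 ≡ 10² = 100 ≡ 16, 10^4 ≡ 16² = 256 ≡ 4, 10^8 ≡ 4² = 16, 10^16 ≡ 16² = 256 ≡ 4. So 10^16 ≡ 4 (mod 42).
So ψ(4) = ψ(10) = 4 while 4 ≠ 10, hence ψ is not injective.
Since ψ is not injective, we determine |image(ψ)|. Computing x^16 mod 42 for each x (by repeated squaring, reducing mod 42 at every step), the values ψ(0), ψ(1), …, ψ(41) are: 0, 1, 16, 39, 4, 37, 36, 7, 22, 9, 4, 25, 30, 1, 28, 15, 16, 25, 18, 37, 22, 21, 22, 37, 18, 25, 16, 15, 28, 1, 30, 25, 4, 9, 22, 7, 36, 37, 4, 39, 16, 1.
The distinct values are {0, 1, 4, 7, 9, 15, 16, 18, 21, 22, 25, 28, 30, 36, 37, 39}; there are 16 of them.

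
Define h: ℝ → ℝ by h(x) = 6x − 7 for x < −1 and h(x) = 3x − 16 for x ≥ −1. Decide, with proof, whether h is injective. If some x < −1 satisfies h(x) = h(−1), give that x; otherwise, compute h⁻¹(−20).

-2

Both pieces are strictly increasing (slopes 6 and 3), so each is injective on its own interval.
The left piece maps (−∞, −1) onto (−∞, −13); the right piece maps [−1, ∞) onto [−19, ∞).
These images overlap. In particular h(−1) = −19 (right piece), and solving 6x − 7 = −19 on the left piece gives x = −2 < −1.
So h(−2) = h(−1) with −2 ≠ −1, and h is not injective. This x = −2 is the requested value below −1.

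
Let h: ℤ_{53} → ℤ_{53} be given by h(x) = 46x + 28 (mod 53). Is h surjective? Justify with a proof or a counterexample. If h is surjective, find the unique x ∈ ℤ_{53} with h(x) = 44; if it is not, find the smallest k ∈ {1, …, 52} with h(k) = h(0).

28

Since gcd(46, 53) = 1, 46 is invertible modulo 53. Euclid's algorithm: 53 = 1·46 + 7, 46 = 6·7 + 4, 7 = 1·4 + 3, 4 = 1·3 + 1; back-substituting gives 1 = 15·46 − 13·53, so 46⁻¹ ≡ 15 (mod 53).
Then y ↦ 15(y − 28) is a two-sided inverse to h, so every y ∈ ℤ_{53} has a preimage.
So h is surjective.
Since h is surjective, we compute h⁻¹(44): solve 46x + 28 ≡ 44 (mod 53), i.e. 46x ≡ 16 (mod 53).
Multiplying by 46⁻¹ = 15 gives x ≡ 15·16 = 240 = 4·53 + 28 ≡ 28 (mod 53).
Check: h(28) = 46·28 + 28 = 1316 = 24·53 + 44 ≡ 44 (mod 53).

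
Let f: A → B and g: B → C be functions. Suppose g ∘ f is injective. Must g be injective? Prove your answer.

not injective

No. Take A = {1, 2, 3}, B = {1, 2, 3, 4}, C = {1, 2, 3, 4}, f(a) = a for each a ∈ A, and g(b) = 3 if b ∈ {3, 4} else g(b) = b.
Then g ∘ f = f is injective (A ⊂ B and f is the inclusion), but g(3) = g(4) = 3 with 3 ≠ 4, so g is not injective.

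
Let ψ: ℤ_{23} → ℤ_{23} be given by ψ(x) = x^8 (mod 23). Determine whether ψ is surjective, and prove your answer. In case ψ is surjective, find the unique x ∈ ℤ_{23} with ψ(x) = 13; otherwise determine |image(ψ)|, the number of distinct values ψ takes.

ψ(11): Repeated squaring mod 23: 11^1 ≡ 11, 11^2 ≡ 11² = 121 ≡ 6, 11^4 ≡ 6² = 36 ≡ 13, 11^8 ≡ 13² = 169 ≡ 8. So 11^8 ≡ 8 (mod 23).
ψ(12): Repeated squaring mod 23: 12^1 ≡ 12, 12^2 ≡ 12² = 144 ≡ 6, 12^4 ≡ 6² = 36 ≡ 13, 12^8 ≡ 13² = 169 ≡ 8. So 12^8 ≡ 8 (mod 23).
So ψ(11) = ψ(12) = 8 while 11 ≠ 12, thus ψ is not injective.
A non-injective map from the 23-element set ℤ_{23} to itself takes at most 22 distinct values, so it cannot be surjective. So ψ is not surjective.
Since ψ is not surjective, we determine |image(ψ)|. Computing x^8 mod 23 for each x (by repeated squaring, reducing mod 23 at every step), the values ψ(0), ψ(1), …, ψ(22) are: 0, 1, 3, 6, 9, 16, 18, 12, 4, 13, 2, 8, 8, 2, 13, 4, 12, 18, 16, 9, 6, 3, 1.
The distinct values are {0, 1, 2, 3, 4, 6, 8, 9, 12, 13, 16, 18}; there are 12 of them.

12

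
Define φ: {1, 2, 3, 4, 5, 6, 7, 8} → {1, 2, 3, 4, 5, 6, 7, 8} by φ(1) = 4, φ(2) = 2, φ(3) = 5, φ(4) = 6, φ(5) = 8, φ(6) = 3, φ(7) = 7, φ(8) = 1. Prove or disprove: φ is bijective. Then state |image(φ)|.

8

The values 4, 2, 5, 6, 8, 3, 7, 1 are a permutation of {1, 2, 3, 4, 5, 6, 7, 8}: each element appears exactly once.
So φ is injective and surjective, hence bijective.
The image of φ is {1, 2, 3, 4, 5, 6, 7, 8}, which has 8 elements.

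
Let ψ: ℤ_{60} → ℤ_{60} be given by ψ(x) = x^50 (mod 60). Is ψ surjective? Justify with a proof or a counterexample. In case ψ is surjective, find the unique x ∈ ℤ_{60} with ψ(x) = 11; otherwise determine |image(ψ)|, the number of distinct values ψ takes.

12

ψ(2): Repeated squaring mod 60: 2^1 ≡ 2, 2^2 ≡ 2² = 4, 2^4 ≡ 4² = 16, 2^8 ≡ 16² = 256 ≡ 16, 2^16 ≡ 16² = 256 ≡ 16, 2^32 ≡ 16² = 256 ≡ 16. Since 50 = 32 + 16 + 2, 2^50 ≡ 16·16·4: 16·16 = 256 ≡ 16, then 16·4 = 64 ≡ 4. So 2^50 ≡ 4 (mod 60).
ψ(8): Repeated squaring mod 60: 8^1 ≡ 8, 8^2 ≡ 8² = 64 ≡ 4, 8^4 ≡ 4² = 16, 8^8 ≡ 16² = 256 ≡ 16, 8^16 ≡ 16² = 256 ≡ 16, 8^32 ≡ 16² = 256 ≡ 16. Since 50 = 32 + 16 + 2, 8^50 ≡ 16·16·4: 16·16 = 256 ≡ 16, then 16·4 = 64 ≡ 4. So 8^50 ≡ 4 (mod 60).
So ψ(2) = ψ(8) = 4 while 2 ≠ 8, hence ψ is not injective.
A non-injective map from the 60-element set ℤ_{60} to itself takes at most 59 distinct values, so it cannot be surjective. Hence ψ is not surjective.
Since ψ is not surjective, we determine |image(ψ)|. Computing x^50 mod 60 for each x (by repeated squaring, reducing mod 60 at every step), the values ψ(0), ψ(1), …, ψ(59) are: 0, 1, 4, 9, 16, 25, 36, 49, 4, 21, 40, 1, 24, 49, 16, 45, 16, 49, 24, 1, 40, 21, 4, 49, 36, 25, 16, 9, 4, 1, 0, 1, 4, 9, 16, 25, 36, 49, 4, 21, 40, 1, 24, 49, 16, 45, 16, 49, 24, 1, 40, 21, 4, 49, 36, 25, 16, 9, 4, 1.
The distinct values are {0, 1, 4, 9, 16, 21, 24, 25, 36, 40, 45, 49}; there are 12 of them.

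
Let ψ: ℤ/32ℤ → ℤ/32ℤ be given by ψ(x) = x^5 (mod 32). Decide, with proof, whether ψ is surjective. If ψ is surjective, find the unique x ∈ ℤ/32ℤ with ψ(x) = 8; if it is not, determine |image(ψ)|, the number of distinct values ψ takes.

ψ(0) = 0^5 = 0.
ψ(2): Repeated squaring mod 32: 2^1 ≡ 2, 2^2 ≡ 2² = 4, 2^4 ≡ 4² = 16. Since 5 = 4 + 1, 2^5 ≡ 16·2: 16·2 = 32 ≡ 0. So 2^5 ≡ 0 (mod 32).
So ψ(0) = ψ(2) = 0 while 0 ≠ 2, thus ψ is not injective.
A non-injective map from the 32-element set ℤ/32ℤ to itself takes at most 31 distinct values, so it cannot be surjective. Thus ψ is not surjective.
Since ψ is not surjective, we determine |image(ψ)|. Computing x^5 mod 32 for each x (by repeated squaring, reducing mod 32 at every step), the values ψ(0), ψ(1), …, ψ(31) are: 0, 1, 0, 19, 0, 21, 0, 7, 0, 9, 0, 27, 0, 29, 0, 15, 0, 17, 0, 3, 0, 5, 0, 23, 0, 25, 0, 11, 0, 13, 0, 31.
The distinct values are {0, 1, 3, 5, 7, 9, 11, 13, 15, 17, 19, 21, 23, 25, 27, 29, 31}; there are 17 of them.

17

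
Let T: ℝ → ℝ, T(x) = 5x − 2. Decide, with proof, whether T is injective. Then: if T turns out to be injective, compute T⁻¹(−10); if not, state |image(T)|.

-8/5

By definition, injectivity means: for all s, t in the domain, T(s) = T(t) implies s = t.
Suppose T(s) = T(t). Then 5s − 2 = 5t − 2, therefore 5s = 5t, hence s = t.
Hence T is injective.
Since T is injective, we compute T⁻¹(−10) = (−10 + 2)/5 = −8/5.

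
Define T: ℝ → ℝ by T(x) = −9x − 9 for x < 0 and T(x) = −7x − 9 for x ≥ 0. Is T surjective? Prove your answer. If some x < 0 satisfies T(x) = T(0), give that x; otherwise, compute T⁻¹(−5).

-4/9

Both pieces are strictly decreasing (slopes −9 and −7), so each is injective on its own interval.
The left piece maps (−∞, 0) onto (−9, ∞); the right piece maps [0, ∞) onto (−∞, −9].
These images together cover ℝ, so T is surjective.
Because the two images are disjoint, no x < 0 has T(x) = T(0), so we compute T⁻¹(−5): −5 lies in (−9, ∞), so solve −9x − 9 = −5: x = (−5 + 9)/(−9) = −4/9.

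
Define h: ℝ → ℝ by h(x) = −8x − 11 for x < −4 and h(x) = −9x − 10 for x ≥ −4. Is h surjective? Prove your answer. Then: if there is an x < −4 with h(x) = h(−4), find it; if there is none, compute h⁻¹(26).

-37/8

Both pieces are strictly decreasing (slopes −8 and −9), so each is injective on its own interval.
The left piece maps (−∞, −4) onto (21, ∞); the right piece maps [−4, ∞) onto (−∞, 26].
The union (21, ∞) ∪ (−∞, 26] covers ℝ, so h is surjective.
For the follow-up: the images overlap, so an x < −4 with h(x) = h(−4) exists. h(−4) = 26; solving −8x − 11 = 26 for x < −4 gives x = (26 + 11)/(−8) = −37/8.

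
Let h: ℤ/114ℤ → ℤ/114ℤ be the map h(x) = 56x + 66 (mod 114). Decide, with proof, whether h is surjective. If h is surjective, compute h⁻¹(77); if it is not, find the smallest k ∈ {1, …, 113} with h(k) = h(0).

Recall: h is surjective if every y in the codomain equals h(x) for some x in the domain.
Since gcd(56, 114) = 2, we have 56x ≡ 0 (mod 2) for all x, so h(x) ≡ 0 (mod 2).
But 1 ≢ 0 (mod 2), so 1 ∈ ℤ/114ℤ has no preimage. So h is not surjective.
Since h is not surjective, we find the least positive k with h(k) = h(0): this means 56k ≡ 0 (mod 114), i.e. 114 ∣ 56k. Since gcd(56, 114) = 2, dividing through by 2 this holds exactly when 57 ∣ 28k, and as gcd(28, 57) = 1, exactly when 57 ∣ k.
The smallest positive such k is 57.

57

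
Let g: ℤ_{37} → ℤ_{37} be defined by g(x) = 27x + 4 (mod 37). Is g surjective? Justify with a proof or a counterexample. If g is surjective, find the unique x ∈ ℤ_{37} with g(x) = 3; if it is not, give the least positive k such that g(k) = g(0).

Recall that g is surjective if every y in the codomain equals g(x) for some x in the domain.
Since gcd(27, 37) = 1, 27 is invertible modulo 37. Euclid's algorithm: 37 = 1·27 + 10, 27 = 2·10 + 7, 10 = 1·7 + 3, 7 = 2·3 + 1; back-substituting gives 1 = 11·27 − 8·37, so 27⁻¹ ≡ 11 (mod 37).
For any y ∈ ℤ_{37}, x = 11(y − 4) mod 37 satisfies g(x) = 27·11(y − 4) + 4 ≡ y (since 27·11 ≡ 1 mod 37). So every y has a preimage.
Hence g is surjective.
Since g is surjective, we compute g⁻¹(3): solve 27x + 4 ≡ 3 (mod 37), i.e. 27x ≡ 36 (mod 37).
Multiplying by 27⁻¹ = 11 gives x ≡ 11·36 = 396 = 10·37 + 26 ≡ 26 (mod 37).
Check: g(26) = 27·26 + 4 = 706 = 19·37 + 3 ≡ 3 (mod 37).

26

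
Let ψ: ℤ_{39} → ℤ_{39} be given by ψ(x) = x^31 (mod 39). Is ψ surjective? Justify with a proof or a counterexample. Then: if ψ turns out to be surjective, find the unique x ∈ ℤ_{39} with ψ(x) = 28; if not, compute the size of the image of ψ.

37

Computing x^31 mod 39 for each x (by repeated squaring, reducing mod 39 at every step), the values ψ(0), ψ(1), …, ψ(38) are: 0, 1, 11, 3, 4, 8, 33, 19, 5, 9, 10, 2, 12, 13, 14, 24, 16, 17, 21, 7, 32, 18, 22, 23, 15, 25, 26, 27, 37, 29, 30, 34, 20, 6, 31, 35, 36, 28, 38.
Every element of ℤ_{39} appears exactly once in this list, so ψ is a bijection, and in particular surjective.
Since ψ is surjective, we read off the preimage of 28 from the same table: ψ(37) = 28, so ψ⁻¹(28) = 37.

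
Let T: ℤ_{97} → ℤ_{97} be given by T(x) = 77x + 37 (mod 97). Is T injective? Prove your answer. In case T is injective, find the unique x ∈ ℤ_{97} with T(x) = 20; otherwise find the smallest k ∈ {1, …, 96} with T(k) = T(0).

93

Recall: T is injective if T(a) = T(b) implies a = b.
Suppose T(a) = T(b) in ℤ_{97}. Then 77a + 37 ≡ 77b + 37 (mod 97), so 77(a − b) ≡ 0 (mod 97).
Since gcd(77, 97) = 1, 77 is invertible modulo 97, therefore a − b ≡ 0 (mod 97), i.e. a = b.
Thus T is injective.
We now compute 77⁻¹ mod 97 explicitly. Euclid's algorithm: 97 = 1·77 + 20, 77 = 3·20 + 17, 20 = 1·17 + 3, 17 = 5·3 + 2, 3 = 1·2 + 1; back-substituting gives 1 = 63·77 − 50·97, so 77⁻¹ ≡ 63 (mod 97).
Since T is injective, we find T⁻¹(20): we need 77x ≡ 20 − 37 ≡ 80 (mod 97). Using 77⁻¹ = 63: x ≡ 63·80 = 5040 = 51·97 + 93, so x = 93.
Check: T(93) = 77·93 + 37 = 7198 = 74·97 + 20 ≡ 20 (mod 97).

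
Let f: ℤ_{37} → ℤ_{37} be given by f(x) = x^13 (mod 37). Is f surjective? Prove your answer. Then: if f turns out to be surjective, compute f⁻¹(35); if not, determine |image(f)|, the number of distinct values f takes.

Since 37 is prime, the nonzero elements of ℤ_{37} form a cyclic group of order 36.
As gcd(13, 36) = 1, raising to the 13th power is a bijection on this group: if s^13 ≡ t^13 then (st^{−1})^13 = 1, and the only element of order dividing gcd(13, 36) = 1 is 1, so s = t.
With f(0) = 0 this makes f injective on all of ℤ_{37}, hence bijective (finite equal-size domain and codomain). In particular f is surjective.
Since f is surjective, we find the preimage of 35. The inverse of x ↦ x^13 on (ℤ_{37})^× is x ↦ x^25, because 13·25 = 325 = 9·36 + 1 ≡ 1 (mod 36) and x^{36} = 1 for x ≠ 0 (Fermat). So f⁻¹(35) = 35^25 mod 37.
Repeated squaring mod 37: 35^1 ≡ 35, 35^2 ≡ 35² = 1225 ≡ 4, 35^4 ≡ 4² = 16, 35^8 ≡ 16² = 256 ≡ 34, 35^16 ≡ 34² = 1156 ≡ 9. Since 25 = 16 + 8 + 1, 35^25 ≡ 9·34·35: 9·34 = 306 ≡ 10, then 10·35 = 350 ≡ 17. So 35^25 ≡ 17 (mod 37).
Hence f⁻¹(35) = 17.

17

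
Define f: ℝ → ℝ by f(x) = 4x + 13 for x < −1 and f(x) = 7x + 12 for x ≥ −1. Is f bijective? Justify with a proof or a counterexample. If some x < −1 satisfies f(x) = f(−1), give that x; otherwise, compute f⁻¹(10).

Both pieces are strictly increasing (slopes 4 and 7), so each is injective on its own interval.
The left piece maps (−∞, −1) onto (−∞, 9); the right piece maps [−1, ∞) onto [5, ∞).
These images overlap. In particular f(−1) = 5 (right piece), and solving 4x + 13 = 5 on the left piece gives x = −2 < −1.
So f(−2) = f(−1) with −2 ≠ −1, and f is not injective, hence not bijective. This x = −2 is the requested value below −1.

-2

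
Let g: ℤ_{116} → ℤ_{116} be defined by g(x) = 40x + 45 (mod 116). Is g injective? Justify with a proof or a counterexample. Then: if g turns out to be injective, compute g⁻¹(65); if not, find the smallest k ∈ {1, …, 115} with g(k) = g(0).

29

Recall: g is injective when g(u) = g(v) forces u = v.
We have gcd(40, 116) = 4 > 1. Taking u = 0 and v = 29: g(0) = 45 and g(29) = 40·29 + 45 = 1205 ≡ 45 (mod 116).
So g(0) = g(29) while 0 ≠ 29, so g is not injective.
Since g is not injective, we find the least positive k with g(k) = g(0): this means 40k ≡ 0 (mod 116), i.e. 116 ∣ 40k. Since gcd(40, 116) = 4, dividing through by 4 this holds exactly when 29 ∣ 10k, and as gcd(10, 29) = 1, exactly when 29 ∣ k.
The smallest positive such k is 29.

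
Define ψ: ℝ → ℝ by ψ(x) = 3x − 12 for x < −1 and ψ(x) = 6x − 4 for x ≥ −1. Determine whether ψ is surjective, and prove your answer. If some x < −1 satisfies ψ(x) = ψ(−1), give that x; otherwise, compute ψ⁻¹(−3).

Both pieces are strictly increasing (slopes 3 and 6), so each is injective on its own interval.
The left piece maps (−∞, −1) onto (−∞, −15); the right piece maps [−1, ∞) onto [−10, ∞).
The union (−∞, −15) ∪ [−10, ∞) omits the interval between −15 and −10; in particular −15 has no preimage. So ψ is not surjective.
Because the two images are disjoint, no x < −1 has ψ(x) = ψ(−1), so we compute ψ⁻¹(−3): −3 lies in [−10, ∞), so solve 6x − 4 = −3: x = (−3 + 4)/6 = 1/6.

1/6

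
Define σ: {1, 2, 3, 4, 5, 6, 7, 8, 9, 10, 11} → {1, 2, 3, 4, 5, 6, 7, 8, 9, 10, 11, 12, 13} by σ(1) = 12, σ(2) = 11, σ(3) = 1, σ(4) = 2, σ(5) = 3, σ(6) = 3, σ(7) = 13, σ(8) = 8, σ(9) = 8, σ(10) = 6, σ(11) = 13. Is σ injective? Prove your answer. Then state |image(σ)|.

8

σ(5) = 3 = σ(6) with 5 ≠ 6, so σ is not injective.
The image of σ is {1, 2, 3, 6, 8, 11, 12, 13}, which has 8 elements.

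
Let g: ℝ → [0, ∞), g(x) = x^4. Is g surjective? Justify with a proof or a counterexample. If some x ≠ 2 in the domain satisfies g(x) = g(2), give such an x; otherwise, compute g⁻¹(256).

For any y ∈ [0, ∞), x = y^{1/4} ∈ ℝ satisfies x^4 = y, so g is surjective.
For the follow-up, such an x exists: taking x = −2 ∈ ℝ gives g(−2) = 16 = g(2) with −2 ≠ 2.

-2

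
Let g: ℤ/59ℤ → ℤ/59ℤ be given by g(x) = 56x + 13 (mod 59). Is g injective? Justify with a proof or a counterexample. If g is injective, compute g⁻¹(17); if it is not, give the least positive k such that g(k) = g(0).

By definition, g is injective if g(s) = g(t) implies s = t.
Suppose g(s) = g(t) in ℤ/59ℤ. Then 56s + 13 ≡ 56t + 13 (mod 59), so 56(s − t) ≡ 0 (mod 59).
Since gcd(56, 59) = 1, 56 is invertible modulo 59, thus s − t ≡ 0 (mod 59), i.e. s = t.
Thus g is injective.
We now compute 56⁻¹ mod 59 explicitly. Euclid's algorithm: 59 = 1·56 + 3, 56 = 18·3 + 2, 3 = 1·2 + 1; back-substituting gives 1 = 39·56 − 37·59, so 56⁻¹ ≡ 39 (mod 59).
Since g is injective, we find g⁻¹(17): we need 56x ≡ 17 − 13 ≡ 4 (mod 59). Using 56⁻¹ = 39: x ≡ 39·4 = 156 = 2·59 + 38, so x = 38.
Check: g(38) = 56·38 + 13 = 2141 = 36·59 + 17 ≡ 17 (mod 59).

38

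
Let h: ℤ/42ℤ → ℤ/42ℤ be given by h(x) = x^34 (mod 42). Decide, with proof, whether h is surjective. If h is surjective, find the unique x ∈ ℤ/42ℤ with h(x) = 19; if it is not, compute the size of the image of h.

16

h(4): Repeated squaring mod 42: 4^1 ≡ 4, 4^2 ≡ 4² = 16, 4^4 ≡ 16² = 256 ≡ 4, 4^8 ≡ 4² = 16, 4^16 ≡ 16² = 256 ≡ 4, 4^32 ≡ 4² = 16. Since 34 = 32 + 2, 4^34 ≡ 16·16: 16·16 = 256 ≡ 4. So 4^34 ≡ 4 (mod 42).
h(10): Repeated squaring mod 42: 10^1 ≡ 10, 10^2 ≡ 10² = 100 ≡ 16, 10^4 ≡ 16² = 256 ≡ 4, 10^8 ≡ 4² = 16, 10^16 ≡ 16² = 256 ≡ 4, 10^32 ≡ 4² = 16. Since 34 = 32 + 2, 10^34 ≡ 16·16: 16·16 = 256 ≡ 4. So 10^34 ≡ 4 (mod 42).
So h(4) = h(10) = 4 while 4 ≠ 10, so h is not injective.
A non-injective map from the 42-element set ℤ/42ℤ to itself takes at most 41 distinct values, so it cannot be surjective. Thus h is not surjective.
Since h is not surjective, we determine |image(h)|. Computing x^34 mod 42 for each x (by repeated squaring, reducing mod 42 at every step), the values h(0), h(1), …, h(41) are: 0, 1, 16, 39, 4, 37, 36, 7, 22, 9, 4, 25, 30, 1, 28, 15, 16, 25, 18, 37, 22, 21, 22, 37, 18, 25, 16, 15, 28, 1, 30, 25, 4, 9, 22, 7, 36, 37, 4, 39, 16, 1.
The distinct values are {0, 1, 4, 7, 9, 15, 16, 18, 21, 22, 25, 28, 30, 36, 37, 39}; there are 16 of them.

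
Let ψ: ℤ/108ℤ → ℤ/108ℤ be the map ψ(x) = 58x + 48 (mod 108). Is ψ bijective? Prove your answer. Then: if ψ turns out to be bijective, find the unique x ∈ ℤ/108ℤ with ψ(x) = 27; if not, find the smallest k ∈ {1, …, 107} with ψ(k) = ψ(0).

Recall that ψ is injective if ψ(x_1) = ψ(x_2) implies x_1 = x_2.
We have gcd(58, 108) = 2 > 1. Taking x_1 = 0 and x_2 = 54: ψ(0) = 48 and ψ(54) = 58·54 + 48 = 3180 ≡ 48 (mod 108).
So ψ(0) = ψ(54) while 0 ≠ 54, hence ψ is not injective, hence not bijective.
Since ψ is not bijective, we find the least positive k with ψ(k) = ψ(0): this means 58k ≡ 0 (mod 108), i.e. 108 ∣ 58k. Since gcd(58, 108) = 2, dividing through by 2 this holds exactly when 54 ∣ 29k, and as gcd(29, 54) = 1, exactly when 54 ∣ k.
The smallest positive such k is 54.

54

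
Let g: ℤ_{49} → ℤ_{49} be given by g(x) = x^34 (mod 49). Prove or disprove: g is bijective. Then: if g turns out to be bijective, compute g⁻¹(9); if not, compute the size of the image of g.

22

g(0) = 0^34 = 0.
g(7): Repeated squaring mod 49: 7^1 ≡ 7, 7^2 ≡ 7² = 49 ≡ 0, 7^4 ≡ 0² = 0, 7^8 ≡ 0² = 0, 7^16 ≡ 0² = 0, 7^32 ≡ 0² = 0. Since 34 = 32 + 2, 7^34 ≡ 0·0: 0·0 = 0. So 7^34 ≡ 0 (mod 49).
So g(0) = g(7) = 0 while 0 ≠ 7, therefore g is not injective, hence not bijective.
Since g is not bijective, we determine |image(g)|. Computing x^34 mod 49 for each x (by repeated squaring, reducing mod 49 at every step), the values g(0), g(1), …, g(48) are: 0, 1, 9, 39, 32, 16, 8, 0, 43, 2, 46, 25, 23, 15, 0, 36, 44, 4, 18, 30, 22, 0, 29, 37, 11, 11, 37, 29, 0, 22, 30, 18, 4, 44, 36, 0, 15, 23, 25, 46, 2, 43, 0, 8, 16, 32, 39, 9, 1.
The distinct values are {0, 1, 2, 4, 8, 9, 11, 15, 16, 18, 22, 23, 25, 29, 30, 32, 36, 37, 39, 43, 44, 46}; there are 22 of them.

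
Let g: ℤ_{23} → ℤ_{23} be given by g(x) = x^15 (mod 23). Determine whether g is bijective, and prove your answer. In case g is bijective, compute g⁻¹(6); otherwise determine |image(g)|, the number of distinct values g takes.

9

Since 23 is prime, the nonzero elements of ℤ_{23} form a cyclic group of order 22.
As gcd(15, 22) = 1, raising to the 15th power is a bijection on this group: if x_1^15 ≡ x_2^15 then (x_1x_2^{−1})^15 = 1, and the only element of order dividing gcd(15, 22) = 1 is 1, so x_1 = x_2.
With g(0) = 0 this makes g injective on all of ℤ_{23}, hence bijective (finite equal-size domain and codomain). In particular g is bijective.
Since g is bijective, we find the preimage of 6. The inverse of x ↦ x^15 on (ℤ_{23})^× is x ↦ x^3, because 15·3 = 45 = 2·22 + 1 ≡ 1 (mod 22) and x^{22} = 1 for x ≠ 0 (Fermat). So g⁻¹(6) = 6^3 mod 23.
Repeated squaring mod 23: 6^1 ≡ 6, 6^2 ≡ 6² = 36 ≡ 13. Since 3 = 2 + 1, 6^3 ≡ 13·6: 13·6 = 78 ≡ 9. So 6^3 ≡ 9 (mod 23).
Hence g⁻¹(6) = 9.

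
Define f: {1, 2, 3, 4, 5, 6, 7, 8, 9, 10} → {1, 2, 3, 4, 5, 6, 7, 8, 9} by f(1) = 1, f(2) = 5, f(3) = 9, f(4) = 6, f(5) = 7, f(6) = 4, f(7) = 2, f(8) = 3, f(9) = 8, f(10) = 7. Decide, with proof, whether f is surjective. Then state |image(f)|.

9

Every element of the codomain has a preimage: 1 = f(1), 2 = f(7), 3 = f(8), 4 = f(6), 5 = f(2), 6 = f(4), 7 = f(5), 8 = f(9), 9 = f(3).
Hence f is surjective.
The image of f is {1, 2, 3, 4, 5, 6, 7, 8, 9}, which has 9 elements.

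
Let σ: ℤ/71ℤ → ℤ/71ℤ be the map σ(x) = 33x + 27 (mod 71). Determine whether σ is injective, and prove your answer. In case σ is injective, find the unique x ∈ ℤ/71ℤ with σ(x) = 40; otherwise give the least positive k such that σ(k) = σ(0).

Suppose σ(s) = σ(t) in ℤ/71ℤ. Then 33s + 27 ≡ 33t + 27 (mod 71), therefore 33(s − t) ≡ 0 (mod 71).
Since gcd(33, 71) = 1, 33 is invertible modulo 71, hence s − t ≡ 0 (mod 71), i.e. s = t.
Thus σ is injective.
We now compute 33⁻¹ mod 71 explicitly. Euclid's algorithm: 71 = 2·33 + 5, 33 = 6·5 + 3, 5 = 1·3 + 2, 3 = 1·2 + 1; back-substituting gives 1 = 28·33 − 13·71, so 33⁻¹ ≡ 28 (mod 71).
Since σ is injective, we find σ⁻¹(40): we need 33x ≡ 40 − 27 ≡ 13 (mod 71). Using 33⁻¹ = 28: x ≡ 28·13 = 364 = 5·71 + 9, so x = 9.
Check: σ(9) = 33·9 + 27 = 324 = 4·71 + 40 ≡ 40 (mod 71).

9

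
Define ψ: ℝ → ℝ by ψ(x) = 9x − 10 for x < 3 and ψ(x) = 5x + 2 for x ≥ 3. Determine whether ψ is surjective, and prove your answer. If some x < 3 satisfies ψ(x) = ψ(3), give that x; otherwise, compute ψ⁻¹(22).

4

Both pieces are strictly increasing (slopes 9 and 5), so each is injective on its own interval.
The left piece maps (−∞, 3) onto (−∞, 17); the right piece maps [3, ∞) onto [17, ∞).
These images together cover ℝ, so ψ is surjective.
Because the two images are disjoint, no x < 3 has ψ(x) = ψ(3), so we compute ψ⁻¹(22): 22 lies in [17, ∞), so solve 5x + 2 = 22: x = (22 − 2)/5 = 4.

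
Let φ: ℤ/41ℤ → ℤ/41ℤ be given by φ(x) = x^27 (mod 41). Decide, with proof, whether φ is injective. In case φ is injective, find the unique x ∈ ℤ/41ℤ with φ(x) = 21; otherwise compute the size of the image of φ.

36

Since 41 is prime, the nonzero elements of ℤ/41ℤ form a cyclic group of order 40.
As gcd(27, 40) = 1, raising to the 27th power is a bijection on this group: if u^27 ≡ v^27 then (uv^{−1})^27 = 1, and the only element of order dividing gcd(27, 40) = 1 is 1, so u = v.
With φ(0) = 0 this makes φ injective on all of ℤ/41ℤ, hence bijective (finite equal-size domain and codomain). In particular φ is injective.
Since φ is injective, we find the preimage of 21. The inverse of x ↦ x^27 on (ℤ/41ℤ)^× is x ↦ x^3, because 27·3 = 81 = 2·40 + 1 ≡ 1 (mod 40) and x^{40} = 1 for x ≠ 0 (Fermat). So φ⁻¹(21) = 21^3 mod 41.
Repeated squaring mod 41: 21^1 ≡ 21, 21^2 ≡ 21² = 441 ≡ 31. Since 3 = 2 + 1, 21^3 ≡ 31·21: 31·21 = 651 ≡ 36. So 21^3 ≡ 36 (mod 41).
Hence φ⁻¹(21) = 36.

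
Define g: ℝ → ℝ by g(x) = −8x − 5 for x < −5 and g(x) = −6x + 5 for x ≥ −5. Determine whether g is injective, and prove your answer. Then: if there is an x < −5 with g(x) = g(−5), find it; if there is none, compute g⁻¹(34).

-29/6

Both pieces are strictly decreasing (slopes −8 and −6), so each is injective on its own interval.
The left piece maps (−∞, −5) onto (35, ∞); the right piece maps [−5, ∞) onto (−∞, 35].
These images are disjoint, so no value is attained by both pieces. Thus g is injective.
Because the two images are disjoint, no x < −5 has g(x) = g(−5), so we compute g⁻¹(34): 34 lies in (−∞, 35], so solve −6x + 5 = 34: x = (34 − 5)/(−6) = −29/6.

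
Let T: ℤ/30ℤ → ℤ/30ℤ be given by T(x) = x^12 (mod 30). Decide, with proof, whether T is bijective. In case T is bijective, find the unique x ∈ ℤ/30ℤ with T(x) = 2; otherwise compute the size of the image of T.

T(2): Repeated squaring mod 30: 2^1 ≡ 2, 2^2 ≡ 2² = 4, 2^4 ≡ 4² = 16, 2^8 ≡ 16² = 256 ≡ 16. Since 12 = 8 + 4, 2^12 ≡ 16·16: 16·16 = 256 ≡ 16. So 2^12 ≡ 16 (mod 30).
T(4): Repeated squaring mod 30: 4^1 ≡ 4, 4^2 ≡ 4² = 16, 4^4 ≡ 16² = 256 ≡ 16, 4^8 ≡ 16² = 256 ≡ 16. Since 12 = 8 + 4, 4^12 ≡ 16·16: 16·16 = 256 ≡ 16. So 4^12 ≡ 16 (mod 30).
So T(2) = T(4) = 16 while 2 ≠ 4, hence T is not injective, hence not bijective.
Since T is not bijective, we determine |image(T)|. Computing x^12 mod 30 for each x (by repeated squaring, reducing mod 30 at every step), the values T(0), T(1), …, T(29) are: 0, 1, 16, 21, 16, 25, 6, 1, 16, 21, 10, 1, 6, 1, 16, 15, 16, 1, 6, 1, 10, 21, 16, 1, 6, 25, 16, 21, 16, 1.
The distinct values are {0, 1, 6, 10, 15, 16, 21, 25}; there are 8 of them.

8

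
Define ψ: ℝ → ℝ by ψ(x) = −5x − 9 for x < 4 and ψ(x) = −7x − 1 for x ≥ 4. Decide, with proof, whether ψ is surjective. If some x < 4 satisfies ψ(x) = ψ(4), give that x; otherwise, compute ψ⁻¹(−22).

13/5

Both pieces are strictly decreasing (slopes −5 and −7), so each is injective on its own interval.
The left piece maps (−∞, 4) onto (−29, ∞); the right piece maps [4, ∞) onto (−∞, −29].
These images together cover ℝ, so ψ is surjective.
Because the two images are disjoint, no x < 4 has ψ(x) = ψ(4), so we compute ψ⁻¹(−22): −22 lies in (−29, ∞), so solve −5x − 9 = −22: x = (−22 + 9)/(−5) = 13/5.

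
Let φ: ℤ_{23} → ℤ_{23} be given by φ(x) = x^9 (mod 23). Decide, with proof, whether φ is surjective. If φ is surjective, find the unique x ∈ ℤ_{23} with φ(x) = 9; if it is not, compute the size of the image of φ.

Since 23 is prime, the nonzero elements of ℤ_{23} form a cyclic group of order 22.
As gcd(9, 22) = 1, raising to the 9th power is a bijection on this group: if u^9 ≡ v^9 then (uv^{−1})^9 = 1, and the only element of order dividing gcd(9, 22) = 1 is 1, so u = v.
With φ(0) = 0 this makes φ injective on all of ℤ_{23}, hence bijective (finite equal-size domain and codomain). In particular φ is surjective.
Since φ is surjective, we find the preimage of 9. The inverse of x ↦ x^9 on (ℤ_{23})^× is x ↦ x^5, because 9·5 = 45 = 2·22 + 1 ≡ 1 (mod 22) and x^{22} = 1 for x ≠ 0 (Fermat). So φ⁻¹(9) = 9^5 mod 23.
Repeated squaring mod 23: 9^1 ≡ 9, 9^2 ≡ 9² = 81 ≡ 12, 9^4 ≡ 12² = 144 ≡ 6. Since 5 = 4 + 1, 9^5 ≡ 6·9: 6·9 = 54 ≡ 8. So 9^5 ≡ 8 (mod 23).
Hence φ⁻¹(9) = 8.

8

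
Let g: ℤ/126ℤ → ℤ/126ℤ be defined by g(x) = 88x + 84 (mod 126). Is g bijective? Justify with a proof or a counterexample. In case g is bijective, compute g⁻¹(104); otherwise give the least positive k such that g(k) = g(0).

We have gcd(88, 126) = 2 > 1. Taking a = 0 and b = 63: g(0) = 84 and g(63) = 88·63 + 84 = 5628 ≡ 84 (mod 126).
So g(0) = g(63) while 0 ≠ 63, therefore g is not injective, hence not bijective.
Since g is not bijective, we find the least positive k with g(k) = g(0): this means 88k ≡ 0 (mod 126), i.e. 126 ∣ 88k. Since gcd(88, 126) = 2, dividing through by 2 this holds exactly when 63 ∣ 44k, and as gcd(44, 63) = 1, exactly when 63 ∣ k.
The smallest positive such k is 63.

63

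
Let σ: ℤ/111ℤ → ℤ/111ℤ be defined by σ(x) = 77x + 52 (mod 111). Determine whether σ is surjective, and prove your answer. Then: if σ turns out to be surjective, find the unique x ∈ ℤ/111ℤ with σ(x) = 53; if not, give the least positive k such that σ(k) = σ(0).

Since gcd(77, 111) = 1, 77 is invertible modulo 111. Euclid's algorithm: 111 = 1·77 + 34, 77 = 2·34 + 9, 34 = 3·9 + 7, 9 = 1·7 + 2, 7 = 3·2 + 1; back-substituting gives 1 = 62·77 − 43·111, so 77⁻¹ ≡ 62 (mod 111).
Then y ↦ 62(y − 52) is a two-sided inverse to σ, so every y ∈ ℤ/111ℤ has a preimage.
Thus σ is surjective.
Since σ is surjective, we compute σ⁻¹(53): solve 77x + 52 ≡ 53 (mod 111), i.e. 77x ≡ 1 (mod 111).
Multiplying by 77⁻¹ = 62 gives x ≡ 62·1 = 62 ≡ 62 (mod 111).
Check: σ(62) = 77·62 + 52 = 4826 = 43·111 + 53 ≡ 53 (mod 111).

62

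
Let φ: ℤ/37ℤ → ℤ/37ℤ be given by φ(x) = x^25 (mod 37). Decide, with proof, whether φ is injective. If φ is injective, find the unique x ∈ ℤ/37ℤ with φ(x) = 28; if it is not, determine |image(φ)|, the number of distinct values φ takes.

Since 37 is prime, the nonzero elements of ℤ/37ℤ form a cyclic group of order 36.
As gcd(25, 36) = 1, raising to the 25th power is a bijection on this group: if x_1^25 ≡ x_2^25 then (x_1x_2^{−1})^25 = 1, and the only element of order dividing gcd(25, 36) = 1 is 1, so x_1 = x_2.
With φ(0) = 0 this makes φ injective on all of ℤ/37ℤ, hence bijective (finite equal-size domain and codomain). In particular φ is injective.
Since φ is injective, we find the preimage of 28. The inverse of x ↦ x^25 on (ℤ/37ℤ)^× is x ↦ x^13, because 25·13 = 325 = 9·36 + 1 ≡ 1 (mod 36) and x^{36} = 1 for x ≠ 0 (Fermat). So φ⁻¹(28) = 28^13 mod 37.
Repeated squaring mod 37: 28^1 ≡ 28, 28^2 ≡ 28² = 784 ≡ 7, 28^4 ≡ 7² = 49 ≡ 12, 28^8 ≡ 12² = 144 ≡ 33. Since 13 = 8 + 4 + 1, 28^13 ≡ 33·12·28: 33·12 = 396 ≡ 26, then 26·28 = 728 ≡ 25. So 28^13 ≡ 25 (mod 37).
Hence φ⁻¹(28) = 25.

25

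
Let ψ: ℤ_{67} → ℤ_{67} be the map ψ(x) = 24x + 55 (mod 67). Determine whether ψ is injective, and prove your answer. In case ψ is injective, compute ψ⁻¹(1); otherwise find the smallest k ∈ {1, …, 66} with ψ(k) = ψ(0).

48

If ψ(x_1) = ψ(x_2), then 24x_1 ≡ 24x_2 (mod 67). Because gcd(24, 67) = 1, we may cancel 24 to get x_1 ≡ x_2 (mod 67).
Therefore ψ is injective.
We now compute 24⁻¹ mod 67 explicitly. Euclid's algorithm: 67 = 2·24 + 19, 24 = 1·19 + 5, 19 = 3·5 + 4, 5 = 1·4 + 1; back-substituting gives 1 = 14·24 − 5·67, so 24⁻¹ ≡ 14 (mod 67).
Since ψ is injective, we find ψ⁻¹(1): we need 24x ≡ 1 − 55 ≡ 13 (mod 67). Using 24⁻¹ = 14: x ≡ 14·13 = 182 = 2·67 + 48, so x = 48.
Check: ψ(48) = 24·48 + 55 = 1207 = 18·67 + 1 ≡ 1 (mod 67).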